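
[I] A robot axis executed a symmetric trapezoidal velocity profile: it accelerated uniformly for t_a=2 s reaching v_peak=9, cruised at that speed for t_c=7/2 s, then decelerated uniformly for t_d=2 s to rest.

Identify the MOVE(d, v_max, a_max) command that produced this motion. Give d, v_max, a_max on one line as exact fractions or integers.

d=99/2 v_max=9 a_max=9/2

a_max = 9/2
d_a = ½·9·2 = 9; d_c = 9·7/2 = 63/2
d = 2·9 + 63/2 = 99/2
t_c = 7/2 > 0 ⇒ limit active, v_max = 9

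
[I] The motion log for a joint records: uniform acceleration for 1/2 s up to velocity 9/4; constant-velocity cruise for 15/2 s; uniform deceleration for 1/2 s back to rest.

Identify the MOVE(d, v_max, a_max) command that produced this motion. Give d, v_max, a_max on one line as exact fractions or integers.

a_max = (9/4)/(1/2) = 9/2
d_a = ½·9/4·1/2 = 9/16; d_c = 9/4·15/2 = 135/8
d = 2·9/16 + 135/8 = 18
t_c = 15/2 > 0 → v_max = v_peak = 9/4

d=18 v_max=9/4 a_max=9/2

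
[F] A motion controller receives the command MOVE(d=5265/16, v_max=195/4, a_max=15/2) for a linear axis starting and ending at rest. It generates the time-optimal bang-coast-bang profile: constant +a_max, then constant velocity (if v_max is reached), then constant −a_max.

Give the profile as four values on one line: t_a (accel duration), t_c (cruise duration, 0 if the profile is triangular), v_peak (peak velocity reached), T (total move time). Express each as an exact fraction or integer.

v_max²/a_max = (195/4)²/(15/2) = 2535/8
5265/16 ≥ 2535/8 so v_max reached
t_a = (195/4)/(15/2) = 13/2; v_peak = 195/4
d_cruise = 5265/16 − 2535/8 = 195/16; t_c = (195/16)/(195/4) = 1/4
T = 2·13/2 + 1/4 = 53/4

t_a=13/2 t_c=1/4 v_peak=195/4 T=53/4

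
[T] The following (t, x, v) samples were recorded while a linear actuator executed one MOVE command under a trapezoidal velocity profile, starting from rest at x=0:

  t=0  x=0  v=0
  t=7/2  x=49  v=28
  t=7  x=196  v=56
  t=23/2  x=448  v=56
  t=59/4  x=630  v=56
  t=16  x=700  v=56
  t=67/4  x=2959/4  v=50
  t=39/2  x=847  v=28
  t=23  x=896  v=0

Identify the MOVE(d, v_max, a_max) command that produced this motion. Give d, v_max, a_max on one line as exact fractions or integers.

d=896 v_max=56 a_max=8

final state: t=23, x=896, v=0 → d = 896
a_max = (28−0)/(7/2−0) = 8
max v = 56 over t∈[7,16] → v_max = 56
check: 56·(7+9) = 896 ✓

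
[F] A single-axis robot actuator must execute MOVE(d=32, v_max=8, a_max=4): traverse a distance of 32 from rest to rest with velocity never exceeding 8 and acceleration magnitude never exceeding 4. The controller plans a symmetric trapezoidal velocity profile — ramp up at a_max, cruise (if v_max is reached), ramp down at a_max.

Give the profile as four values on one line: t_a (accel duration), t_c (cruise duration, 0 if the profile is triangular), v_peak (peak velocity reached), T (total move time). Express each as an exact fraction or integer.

(v_max)²/a_max = 8²/4 = 16
32 ≥ 16 → trapezoidal
t_a = 8/4 = 2; v_peak = 8
d_cruise = 32 − 16 = 16; t_c = 16/8 = 2
T = 2·2 + 2 = 6

t_a=2 t_c=2 v_peak=8 T=6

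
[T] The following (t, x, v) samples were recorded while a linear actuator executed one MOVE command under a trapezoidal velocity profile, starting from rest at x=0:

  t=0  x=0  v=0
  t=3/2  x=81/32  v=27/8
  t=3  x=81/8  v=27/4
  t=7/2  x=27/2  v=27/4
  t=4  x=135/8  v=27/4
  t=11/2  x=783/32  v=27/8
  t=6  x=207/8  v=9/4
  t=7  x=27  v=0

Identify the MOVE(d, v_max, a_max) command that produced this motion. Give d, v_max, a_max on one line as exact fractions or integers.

final state: t=7, x=27, v=0 → d = 27
a_max = (27/8−0)/(3/2−0) = 9/4
max v = 27/4 over t∈[3,4] → v_max = 27/4
check: 27/4·(3+1) = 27 ✓

d=27 v_max=27/4 a_max=9/4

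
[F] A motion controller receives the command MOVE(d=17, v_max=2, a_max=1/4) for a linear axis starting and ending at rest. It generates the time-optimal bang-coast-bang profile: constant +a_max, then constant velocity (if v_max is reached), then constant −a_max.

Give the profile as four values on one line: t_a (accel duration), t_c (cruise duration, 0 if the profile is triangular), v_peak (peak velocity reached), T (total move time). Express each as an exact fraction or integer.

t_a=8 t_c=1/2 v_peak=2 T=33/2

vₘ²/aₘ = 2²/(1/4) = 16
17 ≥ 16 so v_max reached
t_a = 2/(1/4) = 8; v_peak = 2
d_cruise = 17 − 16 = 1; t_c = 1/2
T = 2·8 + 1/2 = 33/2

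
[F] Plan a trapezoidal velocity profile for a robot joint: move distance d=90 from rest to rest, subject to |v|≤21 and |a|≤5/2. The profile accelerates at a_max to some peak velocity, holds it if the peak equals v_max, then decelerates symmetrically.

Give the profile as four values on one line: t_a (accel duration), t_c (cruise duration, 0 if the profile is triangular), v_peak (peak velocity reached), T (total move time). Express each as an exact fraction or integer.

t_a=6 t_c=0 v_peak=15 T=12

(v_max)²/a_max = 21²/(5/2) = 882/5
90 < 882/5 so t_c = 0
v_peak = √(90·5/2) = √225 = 15
t_a = 15/(5/2) = 6; t_c = 0
T = 2·6 = 12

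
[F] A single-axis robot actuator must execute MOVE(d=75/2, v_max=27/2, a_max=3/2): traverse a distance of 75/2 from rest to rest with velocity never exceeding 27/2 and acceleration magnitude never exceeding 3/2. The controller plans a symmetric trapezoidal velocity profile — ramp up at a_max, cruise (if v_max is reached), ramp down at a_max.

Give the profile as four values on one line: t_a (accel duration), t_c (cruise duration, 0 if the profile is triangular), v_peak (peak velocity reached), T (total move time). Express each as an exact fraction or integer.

(v_max)²/a_max = (27/2)²/(3/2) = 243/2
75/2 < 243/2 so t_c = 0
v_peak = √(75/2·3/2) = √(225/4) = 15/2
t_a = (15/2)/(3/2) = 5; t_c = 0
T = 2·5 = 10

t_a=5 t_c=0 v_peak=15/2 T=10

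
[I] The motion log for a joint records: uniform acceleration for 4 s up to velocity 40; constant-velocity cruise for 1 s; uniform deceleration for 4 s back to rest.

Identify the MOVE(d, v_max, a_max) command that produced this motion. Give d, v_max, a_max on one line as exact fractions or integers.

d=200 v_max=40 a_max=10

a_max = 40/4 = 10
d_a = ½·40·4 = 80; d_c = 40·1 = 40
d = 2·80 + 40 = 200
t_c = 1 > 0 so v_max = 40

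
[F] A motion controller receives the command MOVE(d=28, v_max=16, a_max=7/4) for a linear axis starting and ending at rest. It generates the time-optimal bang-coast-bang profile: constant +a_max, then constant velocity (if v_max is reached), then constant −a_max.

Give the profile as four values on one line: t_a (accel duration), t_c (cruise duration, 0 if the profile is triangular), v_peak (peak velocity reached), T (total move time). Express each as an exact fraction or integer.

(v_max)²/a_max = 16²/(7/4) = 1024/7
28 < 1024/7 so t_c = 0
v_peak = √(28·7/4) = √49 = 7
t_a = 7/(7/4) = 4; t_c = 0
T = 2·4 = 8

t_a=4 t_c=0 v_peak=7 T=8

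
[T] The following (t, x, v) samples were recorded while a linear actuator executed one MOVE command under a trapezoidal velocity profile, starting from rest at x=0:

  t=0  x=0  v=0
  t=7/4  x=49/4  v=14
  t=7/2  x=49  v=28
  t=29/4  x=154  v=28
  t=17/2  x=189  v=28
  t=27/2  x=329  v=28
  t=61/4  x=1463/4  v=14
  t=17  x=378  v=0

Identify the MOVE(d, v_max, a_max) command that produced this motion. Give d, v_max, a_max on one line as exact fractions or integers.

d=378 v_max=28 a_max=8

final state: t=17, x=378, v=0 → d = 378
a_max = (14−0)/(7/4−0) = 8
max v = 28 over t∈[7/2,27/2] → v_max = 28
check: 28·(7/2+10) = 378 ✓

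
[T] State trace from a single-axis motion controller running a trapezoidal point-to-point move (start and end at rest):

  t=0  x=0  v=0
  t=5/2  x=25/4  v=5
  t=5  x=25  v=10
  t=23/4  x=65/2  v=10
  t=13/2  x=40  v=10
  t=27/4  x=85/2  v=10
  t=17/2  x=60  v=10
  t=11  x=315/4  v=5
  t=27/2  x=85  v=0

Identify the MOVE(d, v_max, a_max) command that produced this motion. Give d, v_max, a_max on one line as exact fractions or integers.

final state: t=27/2, x=85, v=0 → d = 85
a_max = (5−0)/(5/2−0) = 2
max v = 10 over t∈[5,17/2] → v_max = 10
check: 10·(5+7/2) = 85 ✓

d=85 v_max=10 a_max=2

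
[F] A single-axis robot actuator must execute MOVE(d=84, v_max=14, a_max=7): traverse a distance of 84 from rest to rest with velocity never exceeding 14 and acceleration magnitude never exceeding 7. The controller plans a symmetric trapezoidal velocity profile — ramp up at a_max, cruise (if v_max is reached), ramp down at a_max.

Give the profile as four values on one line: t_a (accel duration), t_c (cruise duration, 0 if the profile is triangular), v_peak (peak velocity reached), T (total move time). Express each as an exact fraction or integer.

t_a=2 t_c=4 v_peak=14 T=8

v_max²/a_max = 14²/7 = 28
84 ≥ 28 so v_max reached
t_a = 14/7 = 2; v_peak = 14
d_cruise = 84 − 28 = 56; t_c = 56/14 = 4
T = 2·2 + 4 = 8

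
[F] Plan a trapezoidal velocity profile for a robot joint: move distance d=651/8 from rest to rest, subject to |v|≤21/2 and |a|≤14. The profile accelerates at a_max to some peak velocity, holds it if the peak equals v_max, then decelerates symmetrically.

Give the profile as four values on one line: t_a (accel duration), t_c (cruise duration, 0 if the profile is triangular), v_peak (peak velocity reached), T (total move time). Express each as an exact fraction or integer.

t_a=3/4 t_c=7 v_peak=21/2 T=17/2

vₘ²/aₘ = (21/2)²/14 = 63/8
651/8 ≥ 63/8 so v_max reached
t_a = (21/2)/14 = 3/4; v_peak = 21/2
d_cruise = 651/8 − 63/8 = 147/2; t_c = (147/2)/(21/2) = 7
T = 2·3/4 + 7 = 17/2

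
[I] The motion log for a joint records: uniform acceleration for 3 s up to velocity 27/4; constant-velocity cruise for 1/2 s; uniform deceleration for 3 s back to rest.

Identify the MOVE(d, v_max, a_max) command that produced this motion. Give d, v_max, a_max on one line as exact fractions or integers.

d=189/8 v_max=27/4 a_max=9/4

a_max = (27/4)/3 = 9/4
d_a = ½·27/4·3 = 81/8; d_c = 27/4·1/2 = 27/8
d = 2·81/8 + 27/8 = 189/8
t_c = 1/2 > 0 ⇒ limit active, v_max = 27/4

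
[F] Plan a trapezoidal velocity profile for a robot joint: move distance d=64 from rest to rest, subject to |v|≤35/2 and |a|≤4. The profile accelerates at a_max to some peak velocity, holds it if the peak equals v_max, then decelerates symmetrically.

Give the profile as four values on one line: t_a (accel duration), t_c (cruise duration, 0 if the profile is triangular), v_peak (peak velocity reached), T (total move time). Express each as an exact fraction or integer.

vₘ²/aₘ = (35/2)²/4 = 1225/16
64 < 1225/16 so t_c = 0
v_peak = √(64·4) = √256 = 16
t_a = 16/4 = 4; t_c = 0
T = 2·4 = 8

t_a=4 t_c=0 v_peak=16 T=8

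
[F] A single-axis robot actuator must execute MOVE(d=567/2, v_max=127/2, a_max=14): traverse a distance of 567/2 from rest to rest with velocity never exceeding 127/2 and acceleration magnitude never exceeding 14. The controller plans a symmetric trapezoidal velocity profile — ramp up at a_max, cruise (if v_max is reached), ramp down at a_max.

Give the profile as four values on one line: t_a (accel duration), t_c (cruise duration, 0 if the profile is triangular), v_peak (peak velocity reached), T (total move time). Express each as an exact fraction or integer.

t_a=9/2 t_c=0 v_peak=63 T=9

v_max²/a_max = (127/2)²/14 = 16129/56
567/2 < 16129/56 so t_c = 0
v_peak = √(567/2·14) = √3969 = 63
t_a = 63/14 = 9/2; t_c = 0
T = 2·9/2 = 9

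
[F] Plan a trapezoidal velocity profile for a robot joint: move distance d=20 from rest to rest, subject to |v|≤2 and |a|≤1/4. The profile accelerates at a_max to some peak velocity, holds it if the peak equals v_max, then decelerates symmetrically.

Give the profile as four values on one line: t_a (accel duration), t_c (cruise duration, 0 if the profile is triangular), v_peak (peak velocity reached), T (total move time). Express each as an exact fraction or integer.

t_a=8 t_c=2 v_peak=2 T=18

v_max²/a_max = 2²/(1/4) = 16
20 ≥ 16 → trapezoidal
t_a = 2/(1/4) = 8; v_peak = 2
d_cruise = 20 − 16 = 4; t_c = 4/2 = 2
T = 2·8 + 2 = 18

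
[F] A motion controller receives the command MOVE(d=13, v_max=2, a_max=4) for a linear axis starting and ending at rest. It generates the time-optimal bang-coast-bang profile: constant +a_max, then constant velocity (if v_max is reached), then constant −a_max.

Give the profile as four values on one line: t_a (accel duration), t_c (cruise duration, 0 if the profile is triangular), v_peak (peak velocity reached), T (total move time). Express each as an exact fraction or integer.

t_a=1/2 t_c=6 v_peak=2 T=7

(v_max)²/a_max = 2²/4 = 1
13 ≥ 1 so v_max reached
t_a = 2/4 = 1/2; v_peak = 2
d_cruise = 13 − 1 = 12; t_c = 12/2 = 6
T = 2·1/2 + 6 = 7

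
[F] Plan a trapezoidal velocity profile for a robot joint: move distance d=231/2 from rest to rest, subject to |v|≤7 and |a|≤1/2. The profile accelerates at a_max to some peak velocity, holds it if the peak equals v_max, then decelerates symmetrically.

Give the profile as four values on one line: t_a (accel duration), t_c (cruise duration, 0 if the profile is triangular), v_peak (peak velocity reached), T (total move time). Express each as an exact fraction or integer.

t_a=14 t_c=5/2 v_peak=7 T=61/2

(v_max)²/a_max = 7²/(1/2) = 98
231/2 ≥ 98 so v_max reached
t_a = 7/(1/2) = 14; v_peak = 7
d_cruise = 231/2 − 98 = 35/2; t_c = (35/2)/7 = 5/2
T = 2·14 + 5/2 = 61/2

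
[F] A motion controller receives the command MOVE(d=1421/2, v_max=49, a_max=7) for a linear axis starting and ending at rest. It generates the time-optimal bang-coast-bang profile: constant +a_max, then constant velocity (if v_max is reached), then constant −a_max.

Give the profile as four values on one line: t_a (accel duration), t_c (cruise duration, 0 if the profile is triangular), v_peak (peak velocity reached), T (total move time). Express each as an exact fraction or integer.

v_max²/a_max = 49²/7 = 343
1421/2 ≥ 343 → trapezoidal
t_a = 49/7 = 7; v_peak = 49
d_cruise = 1421/2 − 343 = 735/2; t_c = (735/2)/49 = 15/2
T = 2·7 + 15/2 = 43/2

t_a=7 t_c=15/2 v_peak=49 T=43/2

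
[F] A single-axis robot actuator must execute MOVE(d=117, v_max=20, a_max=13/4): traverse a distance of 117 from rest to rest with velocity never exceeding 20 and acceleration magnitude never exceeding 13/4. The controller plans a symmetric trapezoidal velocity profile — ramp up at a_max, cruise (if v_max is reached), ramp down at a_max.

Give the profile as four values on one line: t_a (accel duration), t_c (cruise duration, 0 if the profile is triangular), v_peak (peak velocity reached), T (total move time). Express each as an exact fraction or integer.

v_max²/a_max = 20²/(13/4) = 1600/13
117 < 1600/13 so t_c = 0
v_peak = √(117·13/4) = √(1521/4) = 39/2
t_a = (39/2)/(13/4) = 6; t_c = 0
T = 2·6 = 12

t_a=6 t_c=0 v_peak=39/2 T=12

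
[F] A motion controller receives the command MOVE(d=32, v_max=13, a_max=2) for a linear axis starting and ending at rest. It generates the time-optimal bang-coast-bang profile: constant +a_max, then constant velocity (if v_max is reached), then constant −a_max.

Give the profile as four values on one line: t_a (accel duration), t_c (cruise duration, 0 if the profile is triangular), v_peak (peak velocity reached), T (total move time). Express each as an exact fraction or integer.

t_a=4 t_c=0 v_peak=8 T=8

(v_max)²/a_max = 13²/2 = 169/2
32 < 169/2 ⇒ no cruise
v_peak = √(32·2) = √64 = 8
t_a = 8/2 = 4; t_c = 0
T = 2·4 = 8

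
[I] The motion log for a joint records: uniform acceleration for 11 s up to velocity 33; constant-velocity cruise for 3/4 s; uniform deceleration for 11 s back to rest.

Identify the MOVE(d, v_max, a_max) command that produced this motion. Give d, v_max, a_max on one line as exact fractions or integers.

a_max = 33/11 = 3
d_a = ½·33·11 = 363/2; d_c = 33·3/4 = 99/4
d = 2·363/2 + 99/4 = 1551/4
t_c = 3/4 > 0 ⇒ limit active, v_max = 33

d=1551/4 v_max=33 a_max=3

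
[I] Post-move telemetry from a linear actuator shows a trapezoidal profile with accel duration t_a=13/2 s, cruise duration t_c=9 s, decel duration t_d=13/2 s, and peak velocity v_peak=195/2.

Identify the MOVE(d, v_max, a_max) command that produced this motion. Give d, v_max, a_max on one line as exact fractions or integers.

d=6045/4 v_max=195/2 a_max=15

a_max = (195/2)/(13/2) = 15
d_a = ½·195/2·13/2 = 2535/8; d_c = 195/2·9 = 1755/2
d = 2·2535/8 + 1755/2 = 6045/4
t_c = 9 > 0 → v_max = v_peak = 195/2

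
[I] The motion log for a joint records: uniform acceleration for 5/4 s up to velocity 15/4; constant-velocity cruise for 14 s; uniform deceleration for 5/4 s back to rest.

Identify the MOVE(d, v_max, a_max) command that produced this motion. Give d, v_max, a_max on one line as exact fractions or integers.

a_max = (15/4)/(5/4) = 3
d_a = ½·15/4·5/4 = 75/32; d_c = 15/4·14 = 105/2
d = 2·75/32 + 105/2 = 915/16
t_c = 14 > 0 → v_max = v_peak = 15/4

d=915/16 v_max=15/4 a_max=3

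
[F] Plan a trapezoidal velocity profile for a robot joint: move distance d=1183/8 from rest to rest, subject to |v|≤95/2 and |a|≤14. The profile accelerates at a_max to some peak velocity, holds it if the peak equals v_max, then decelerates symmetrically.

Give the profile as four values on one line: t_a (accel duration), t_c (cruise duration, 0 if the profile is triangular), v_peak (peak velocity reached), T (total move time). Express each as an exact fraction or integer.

vₘ²/aₘ = (95/2)²/14 = 9025/56
1183/8 < 9025/56 → triangular
v_peak = √(1183/8·14) = √(8281/4) = 91/2
t_a = (91/2)/14 = 13/4; t_c = 0
T = 2·13/4 = 13/2

t_a=13/4 t_c=0 v_peak=91/2 T=13/2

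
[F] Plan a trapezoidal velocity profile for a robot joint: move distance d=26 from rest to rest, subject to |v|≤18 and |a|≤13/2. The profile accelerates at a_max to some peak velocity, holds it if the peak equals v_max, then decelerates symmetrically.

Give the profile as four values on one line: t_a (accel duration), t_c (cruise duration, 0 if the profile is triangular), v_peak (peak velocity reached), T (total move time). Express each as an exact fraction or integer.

vₘ²/aₘ = 18²/(13/2) = 648/13
26 < 648/13 so t_c = 0
v_peak = √(26·13/2) = √169 = 13
t_a = 13/(13/2) = 2; t_c = 0
T = 2·2 = 4

t_a=2 t_c=0 v_peak=13 T=4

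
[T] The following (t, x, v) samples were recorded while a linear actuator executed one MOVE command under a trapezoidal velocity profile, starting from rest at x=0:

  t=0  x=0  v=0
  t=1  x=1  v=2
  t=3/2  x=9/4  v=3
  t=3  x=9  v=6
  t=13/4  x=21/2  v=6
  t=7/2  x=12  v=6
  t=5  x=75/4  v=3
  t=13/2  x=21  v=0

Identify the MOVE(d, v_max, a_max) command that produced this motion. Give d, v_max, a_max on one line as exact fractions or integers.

final state: t=13/2, x=21, v=0 → d = 21
a_max = (2−0)/(1−0) = 2
max v = 6 over t∈[3,7/2] → v_max = 6
check: 6·(3+1/2) = 21 ✓

d=21 v_max=6 a_max=2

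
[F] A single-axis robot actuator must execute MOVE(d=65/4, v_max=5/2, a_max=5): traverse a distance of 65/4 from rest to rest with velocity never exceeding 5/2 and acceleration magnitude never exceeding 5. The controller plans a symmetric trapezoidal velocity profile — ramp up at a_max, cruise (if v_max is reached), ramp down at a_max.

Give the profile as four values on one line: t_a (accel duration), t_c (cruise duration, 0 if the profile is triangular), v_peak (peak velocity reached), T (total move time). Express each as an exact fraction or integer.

t_a=1/2 t_c=6 v_peak=5/2 T=7

vₘ²/aₘ = (5/2)²/5 = 5/4
65/4 ≥ 5/4 ⇒ cruise phase
t_a = (5/2)/5 = 1/2; v_peak = 5/2
d_cruise = 65/4 − 5/4 = 15; t_c = 15/(5/2) = 6
T = 2·1/2 + 6 = 7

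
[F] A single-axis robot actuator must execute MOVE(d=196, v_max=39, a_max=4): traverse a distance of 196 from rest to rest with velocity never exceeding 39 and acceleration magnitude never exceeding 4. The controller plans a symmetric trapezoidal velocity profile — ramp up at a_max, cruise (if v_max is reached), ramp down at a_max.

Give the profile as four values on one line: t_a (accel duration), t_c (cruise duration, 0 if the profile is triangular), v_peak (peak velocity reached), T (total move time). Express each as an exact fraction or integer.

t_a=7 t_c=0 v_peak=28 T=14

v_max²/a_max = 39²/4 = 1521/4
196 < 1521/4 so t_c = 0
v_peak = √(196·4) = √784 = 28
t_a = 28/4 = 7; t_c = 0
T = 2·7 = 14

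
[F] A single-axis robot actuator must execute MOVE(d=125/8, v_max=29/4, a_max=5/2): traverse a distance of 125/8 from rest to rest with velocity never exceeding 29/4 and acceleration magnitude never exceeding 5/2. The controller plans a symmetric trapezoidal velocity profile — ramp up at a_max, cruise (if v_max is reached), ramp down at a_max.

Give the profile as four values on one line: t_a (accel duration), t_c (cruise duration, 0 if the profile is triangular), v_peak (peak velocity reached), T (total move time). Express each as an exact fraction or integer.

t_a=5/2 t_c=0 v_peak=25/4 T=5

vₘ²/aₘ = (29/4)²/(5/2) = 841/40
125/8 < 841/40 so t_c = 0
v_peak = √(125/8·5/2) = √(625/16) = 25/4
t_a = (25/4)/(5/2) = 5/2; t_c = 0
T = 2·5/2 = 5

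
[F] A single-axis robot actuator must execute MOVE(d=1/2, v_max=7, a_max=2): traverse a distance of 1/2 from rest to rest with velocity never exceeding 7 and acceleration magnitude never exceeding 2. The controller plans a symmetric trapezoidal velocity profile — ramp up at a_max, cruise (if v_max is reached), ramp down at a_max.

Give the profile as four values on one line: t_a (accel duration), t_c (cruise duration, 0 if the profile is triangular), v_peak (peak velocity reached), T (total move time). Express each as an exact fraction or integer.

t_a=1/2 t_c=0 v_peak=1 T=1

(v_max)²/a_max = 7²/2 = 49/2
1/2 < 49/2 ⇒ no cruise
v_peak = √(1/2·2) = √1 = 1
t_a = 1/2; t_c = 0
T = 2·1/2 = 1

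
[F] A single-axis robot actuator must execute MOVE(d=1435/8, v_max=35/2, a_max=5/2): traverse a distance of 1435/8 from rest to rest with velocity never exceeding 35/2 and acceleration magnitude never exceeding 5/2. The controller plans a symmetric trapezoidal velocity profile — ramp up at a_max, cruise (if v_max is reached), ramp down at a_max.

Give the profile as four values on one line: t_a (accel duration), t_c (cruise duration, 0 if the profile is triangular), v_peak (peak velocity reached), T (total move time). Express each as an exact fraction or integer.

t_a=7 t_c=13/4 v_peak=35/2 T=69/4

v_max²/a_max = (35/2)²/(5/2) = 245/2
1435/8 ≥ 245/2 ⇒ cruise phase
t_a = (35/2)/(5/2) = 7; v_peak = 35/2
d_cruise = 1435/8 − 245/2 = 455/8; t_c = (455/8)/(35/2) = 13/4
T = 2·7 + 13/4 = 69/4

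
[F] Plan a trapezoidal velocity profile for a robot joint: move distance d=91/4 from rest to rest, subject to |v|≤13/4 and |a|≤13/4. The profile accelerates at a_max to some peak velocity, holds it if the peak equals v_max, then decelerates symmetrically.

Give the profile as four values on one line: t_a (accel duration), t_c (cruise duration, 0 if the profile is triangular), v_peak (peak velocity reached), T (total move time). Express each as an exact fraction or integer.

vₘ²/aₘ = (13/4)²/(13/4) = 13/4
91/4 ≥ 13/4 so v_max reached
t_a = (13/4)/(13/4) = 1; v_peak = 13/4
d_cruise = 91/4 − 13/4 = 39/2; t_c = (39/2)/(13/4) = 6
T = 2·1 + 6 = 8

t_a=1 t_c=6 v_peak=13/4 T=8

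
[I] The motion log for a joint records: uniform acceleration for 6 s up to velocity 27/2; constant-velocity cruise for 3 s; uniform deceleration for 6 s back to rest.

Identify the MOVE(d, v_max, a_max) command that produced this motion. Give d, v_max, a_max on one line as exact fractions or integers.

d=243/2 v_max=27/2 a_max=9/4

a_max = (27/2)/6 = 9/4
d_a = ½·27/2·6 = 81/2; d_c = 27/2·3 = 81/2
d = 2·81/2 + 81/2 = 243/2
t_c = 3 > 0 → v_max = v_peak = 27/2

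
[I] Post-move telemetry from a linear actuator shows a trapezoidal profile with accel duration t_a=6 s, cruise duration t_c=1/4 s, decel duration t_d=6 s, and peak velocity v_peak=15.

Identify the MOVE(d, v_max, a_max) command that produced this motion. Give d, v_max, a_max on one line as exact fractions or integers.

a_max = 15/6 = 5/2
d_a = ½·15·6 = 45; d_c = 15·1/4 = 15/4
d = 2·45 + 15/4 = 375/4
t_c = 1/4 > 0 ⇒ limit active, v_max = 15

d=375/4 v_max=15 a_max=5/2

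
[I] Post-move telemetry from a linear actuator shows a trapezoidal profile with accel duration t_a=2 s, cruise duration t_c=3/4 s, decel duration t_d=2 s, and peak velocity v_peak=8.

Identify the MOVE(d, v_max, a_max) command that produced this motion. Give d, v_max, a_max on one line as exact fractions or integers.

a_max = 8/2 = 4
d_a = ½·8·2 = 8; d_c = 8·3/4 = 6
d = 2·8 + 6 = 22
t_c = 3/4 > 0 so v_max = 8

d=22 v_max=8 a_max=4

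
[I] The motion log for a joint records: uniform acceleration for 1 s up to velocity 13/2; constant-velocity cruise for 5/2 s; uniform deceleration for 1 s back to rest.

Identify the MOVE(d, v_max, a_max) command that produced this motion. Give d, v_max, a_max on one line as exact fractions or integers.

a_max = (13/2)/1 = 13/2
d_a = ½·13/2·1 = 13/4; d_c = 13/2·5/2 = 65/4
d = 2·13/4 + 65/4 = 91/4
t_c = 5/2 > 0 → v_max = v_peak = 13/2

d=91/4 v_max=13/2 a_max=13/2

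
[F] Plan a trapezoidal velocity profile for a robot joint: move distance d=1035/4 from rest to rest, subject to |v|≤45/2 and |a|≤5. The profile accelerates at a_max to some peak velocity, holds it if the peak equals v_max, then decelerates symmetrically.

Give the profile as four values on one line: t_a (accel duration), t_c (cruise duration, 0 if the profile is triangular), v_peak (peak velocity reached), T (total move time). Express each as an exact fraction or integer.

v_max²/a_max = (45/2)²/5 = 405/4
1035/4 ≥ 405/4 → trapezoidal
t_a = (45/2)/5 = 9/2; v_peak = 45/2
d_cruise = 1035/4 − 405/4 = 315/2; t_c = (315/2)/(45/2) = 7
T = 2·9/2 + 7 = 16

t_a=9/2 t_c=7 v_peak=45/2 T=16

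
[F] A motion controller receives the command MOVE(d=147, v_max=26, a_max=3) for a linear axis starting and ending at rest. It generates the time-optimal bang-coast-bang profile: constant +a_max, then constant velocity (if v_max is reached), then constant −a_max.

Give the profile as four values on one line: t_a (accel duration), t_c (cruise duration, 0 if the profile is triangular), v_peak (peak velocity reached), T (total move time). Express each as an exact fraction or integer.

vₘ²/aₘ = 26²/3 = 676/3
147 < 676/3 → triangular
v_peak = √(147·3) = √441 = 21
t_a = 21/3 = 7; t_c = 0
T = 2·7 = 14

t_a=7 t_c=0 v_peak=21 T=14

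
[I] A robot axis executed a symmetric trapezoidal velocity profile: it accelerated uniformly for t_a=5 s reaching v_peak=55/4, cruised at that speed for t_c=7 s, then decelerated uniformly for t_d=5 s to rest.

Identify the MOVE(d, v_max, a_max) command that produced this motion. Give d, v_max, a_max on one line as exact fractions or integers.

d=165 v_max=55/4 a_max=11/4

a_max = (55/4)/5 = 11/4
d_a = ½·55/4·5 = 275/8; d_c = 55/4·7 = 385/4
d = 2·275/8 + 385/4 = 165
t_c = 7 > 0 ⇒ limit active, v_max = 55/4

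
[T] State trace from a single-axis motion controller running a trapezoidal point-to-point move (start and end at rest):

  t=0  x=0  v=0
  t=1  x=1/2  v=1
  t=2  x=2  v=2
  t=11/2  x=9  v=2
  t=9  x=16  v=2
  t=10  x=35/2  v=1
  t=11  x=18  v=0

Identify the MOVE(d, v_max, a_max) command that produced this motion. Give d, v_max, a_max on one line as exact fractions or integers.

final state: t=11, x=18, v=0 → d = 18
a_max = (1−0)/(1−0) = 1
max v = 2 over t∈[2,9] → v_max = 2
check: 2·(2+7) = 18 ✓

d=18 v_max=2 a_max=1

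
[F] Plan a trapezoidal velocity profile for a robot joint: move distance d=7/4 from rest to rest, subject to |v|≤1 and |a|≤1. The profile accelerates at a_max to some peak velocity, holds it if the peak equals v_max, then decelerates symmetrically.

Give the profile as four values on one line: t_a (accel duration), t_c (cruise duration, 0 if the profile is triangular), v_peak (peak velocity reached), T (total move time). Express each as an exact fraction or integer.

(v_max)²/a_max = 1²/1 = 1
7/4 ≥ 1 so v_max reached
t_a = 1/1 = 1; v_peak = 1
d_cruise = 7/4 − 1 = 3/4; t_c = (3/4)/1 = 3/4
T = 2·1 + 3/4 = 11/4

t_a=1 t_c=3/4 v_peak=1 T=11/4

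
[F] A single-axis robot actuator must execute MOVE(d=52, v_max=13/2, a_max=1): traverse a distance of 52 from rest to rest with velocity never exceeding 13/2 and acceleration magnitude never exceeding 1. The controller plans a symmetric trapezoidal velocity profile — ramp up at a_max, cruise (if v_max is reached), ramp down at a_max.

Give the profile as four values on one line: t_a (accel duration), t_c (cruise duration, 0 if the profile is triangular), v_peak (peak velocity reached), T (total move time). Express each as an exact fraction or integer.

t_a=13/2 t_c=3/2 v_peak=13/2 T=29/2

(v_max)²/a_max = (13/2)²/1 = 169/4
52 ≥ 169/4 → trapezoidal
t_a = (13/2)/1 = 13/2; v_peak = 13/2
d_cruise = 52 − 169/4 = 39/4; t_c = (39/4)/(13/2) = 3/2
T = 2·13/2 + 3/2 = 29/2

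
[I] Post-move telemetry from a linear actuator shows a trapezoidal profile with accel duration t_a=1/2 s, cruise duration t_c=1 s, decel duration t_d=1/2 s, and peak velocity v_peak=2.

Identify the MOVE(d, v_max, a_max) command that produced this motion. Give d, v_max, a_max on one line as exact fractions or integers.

d=3 v_max=2 a_max=4

a_max = 2/(1/2) = 4
d_a = ½·2·1/2 = 1/2; d_c = 2·1 = 2
d = 2·1/2 + 2 = 3
t_c = 1 > 0 so v_max = 2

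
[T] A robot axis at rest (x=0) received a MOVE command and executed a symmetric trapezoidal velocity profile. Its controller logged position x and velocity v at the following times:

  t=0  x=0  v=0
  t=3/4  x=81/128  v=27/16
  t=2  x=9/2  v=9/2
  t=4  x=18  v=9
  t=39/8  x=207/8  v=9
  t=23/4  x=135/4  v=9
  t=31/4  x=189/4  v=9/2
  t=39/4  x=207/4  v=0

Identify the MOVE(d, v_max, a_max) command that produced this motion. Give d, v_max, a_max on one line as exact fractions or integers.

d=207/4 v_max=9 a_max=9/4

final state: t=39/4, x=207/4, v=0 → d = 207/4
a_max = (27/16−0)/(3/4−0) = 9/4
max v = 9 over t∈[4,23/4] → v_max = 9
check: 9·(4+7/4) = 207/4 ✓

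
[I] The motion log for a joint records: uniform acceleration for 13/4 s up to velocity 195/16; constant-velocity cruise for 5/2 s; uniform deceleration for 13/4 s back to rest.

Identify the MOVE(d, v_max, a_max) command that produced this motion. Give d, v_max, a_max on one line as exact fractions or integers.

d=4485/64 v_max=195/16 a_max=15/4

a_max = (195/16)/(13/4) = 15/4
d_a = ½·195/16·13/4 = 2535/128; d_c = 195/16·5/2 = 975/32
d = 2·2535/128 + 975/32 = 4485/64
t_c = 5/2 > 0 ⇒ limit active, v_max = 195/16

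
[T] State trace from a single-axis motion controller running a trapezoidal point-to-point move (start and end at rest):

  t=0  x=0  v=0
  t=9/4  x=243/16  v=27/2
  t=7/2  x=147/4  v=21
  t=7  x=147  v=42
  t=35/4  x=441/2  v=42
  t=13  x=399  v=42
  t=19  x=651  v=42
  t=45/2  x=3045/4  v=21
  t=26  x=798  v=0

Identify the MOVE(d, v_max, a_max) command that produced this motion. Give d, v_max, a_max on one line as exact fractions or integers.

d=798 v_max=42 a_max=6

final state: t=26, x=798, v=0 → d = 798
a_max = (27/2−0)/(9/4−0) = 6
max v = 42 over t∈[7,19] → v_max = 42
check: 42·(7+12) = 798 ✓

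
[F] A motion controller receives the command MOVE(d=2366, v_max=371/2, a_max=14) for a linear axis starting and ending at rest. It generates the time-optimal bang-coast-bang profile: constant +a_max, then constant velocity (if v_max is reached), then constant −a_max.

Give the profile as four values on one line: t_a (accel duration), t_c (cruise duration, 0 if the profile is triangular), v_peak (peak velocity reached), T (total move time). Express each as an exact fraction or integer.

t_a=13 t_c=0 v_peak=182 T=26

(v_max)²/a_max = (371/2)²/14 = 19663/8
2366 < 19663/8 → triangular
v_peak = √(2366·14) = √33124 = 182
t_a = 182/14 = 13; t_c = 0
T = 2·13 = 26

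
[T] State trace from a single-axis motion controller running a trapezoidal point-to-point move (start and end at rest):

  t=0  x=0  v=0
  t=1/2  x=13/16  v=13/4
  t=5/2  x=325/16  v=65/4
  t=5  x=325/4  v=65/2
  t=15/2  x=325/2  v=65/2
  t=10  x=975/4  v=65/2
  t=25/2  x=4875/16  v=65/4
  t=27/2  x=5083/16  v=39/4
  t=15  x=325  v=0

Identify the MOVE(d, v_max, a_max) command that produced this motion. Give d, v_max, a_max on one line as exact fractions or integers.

final state: t=15, x=325, v=0 → d = 325
a_max = (13/4−0)/(1/2−0) = 13/2
max v = 65/2 over t∈[5,10] → v_max = 65/2
check: 65/2·(5+5) = 325 ✓

d=325 v_max=65/2 a_max=13/2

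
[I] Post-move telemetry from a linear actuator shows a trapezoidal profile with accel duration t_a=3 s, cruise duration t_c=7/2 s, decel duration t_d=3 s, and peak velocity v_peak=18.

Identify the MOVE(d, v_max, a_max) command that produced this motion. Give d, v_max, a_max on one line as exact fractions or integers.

a_max = 18/3 = 6
d_a = ½·18·3 = 27; d_c = 18·7/2 = 63
d = 2·27 + 63 = 117
t_c = 7/2 > 0 → v_max = v_peak = 18

d=117 v_max=18 a_max=6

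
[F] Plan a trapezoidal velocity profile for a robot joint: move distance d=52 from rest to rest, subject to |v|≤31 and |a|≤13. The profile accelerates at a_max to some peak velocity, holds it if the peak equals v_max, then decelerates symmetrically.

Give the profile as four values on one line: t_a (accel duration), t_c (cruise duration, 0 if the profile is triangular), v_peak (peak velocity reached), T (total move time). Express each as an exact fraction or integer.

(v_max)²/a_max = 31²/13 = 961/13
52 < 961/13 so t_c = 0
v_peak = √(52·13) = √676 = 26
t_a = 26/13 = 2; t_c = 0
T = 2·2 = 4

t_a=2 t_c=0 v_peak=26 T=4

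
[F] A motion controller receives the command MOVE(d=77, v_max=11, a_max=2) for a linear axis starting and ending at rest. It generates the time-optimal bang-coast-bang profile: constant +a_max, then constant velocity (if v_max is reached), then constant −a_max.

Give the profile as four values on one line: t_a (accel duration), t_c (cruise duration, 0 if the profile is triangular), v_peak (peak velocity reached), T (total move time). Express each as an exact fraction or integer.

(v_max)²/a_max = 11²/2 = 121/2
77 ≥ 121/2 so v_max reached
t_a = 11/2; v_peak = 11
d_cruise = 77 − 121/2 = 33/2; t_c = (33/2)/11 = 3/2
T = 2·11/2 + 3/2 = 25/2

t_a=11/2 t_c=3/2 v_peak=11 T=25/2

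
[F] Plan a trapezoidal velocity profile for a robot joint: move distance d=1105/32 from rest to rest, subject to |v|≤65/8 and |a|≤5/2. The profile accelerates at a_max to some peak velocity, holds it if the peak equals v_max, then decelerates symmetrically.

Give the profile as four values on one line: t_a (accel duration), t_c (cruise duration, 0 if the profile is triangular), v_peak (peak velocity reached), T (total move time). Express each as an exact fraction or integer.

t_a=13/4 t_c=1 v_peak=65/8 T=15/2

v_max²/a_max = (65/8)²/(5/2) = 845/32
1105/32 ≥ 845/32 so v_max reached
t_a = (65/8)/(5/2) = 13/4; v_peak = 65/8
d_cruise = 1105/32 − 845/32 = 65/8; t_c = (65/8)/(65/8) = 1
T = 2·13/4 + 1 = 15/2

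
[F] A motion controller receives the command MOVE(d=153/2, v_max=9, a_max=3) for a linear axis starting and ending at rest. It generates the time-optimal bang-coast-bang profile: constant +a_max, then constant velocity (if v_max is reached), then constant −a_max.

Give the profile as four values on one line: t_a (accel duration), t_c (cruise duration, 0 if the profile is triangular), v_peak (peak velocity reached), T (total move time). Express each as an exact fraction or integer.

t_a=3 t_c=11/2 v_peak=9 T=23/2

vₘ²/aₘ = 9²/3 = 27
153/2 ≥ 27 → trapezoidal
t_a = 9/3 = 3; v_peak = 9
d_cruise = 153/2 − 27 = 99/2; t_c = (99/2)/9 = 11/2
T = 2·3 + 11/2 = 23/2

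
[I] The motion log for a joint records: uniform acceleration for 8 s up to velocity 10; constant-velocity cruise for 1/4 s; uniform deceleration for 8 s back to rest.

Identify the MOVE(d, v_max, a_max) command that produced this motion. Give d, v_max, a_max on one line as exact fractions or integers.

a_max = 10/8 = 5/4
d_a = ½·10·8 = 40; d_c = 10·1/4 = 5/2
d = 2·40 + 5/2 = 165/2
t_c = 1/4 > 0 ⇒ limit active, v_max = 10

d=165/2 v_max=10 a_max=5/4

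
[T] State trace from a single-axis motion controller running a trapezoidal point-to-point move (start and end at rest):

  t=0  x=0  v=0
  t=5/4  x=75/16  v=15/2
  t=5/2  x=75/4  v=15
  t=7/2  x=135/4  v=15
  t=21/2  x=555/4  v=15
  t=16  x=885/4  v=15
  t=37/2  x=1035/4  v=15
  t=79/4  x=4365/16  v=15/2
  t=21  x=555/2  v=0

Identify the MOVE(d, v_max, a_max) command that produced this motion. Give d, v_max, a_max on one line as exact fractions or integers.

d=555/2 v_max=15 a_max=6

final state: t=21, x=555/2, v=0 → d = 555/2
a_max = (15/2−0)/(5/4−0) = 6
max v = 15 over t∈[5/2,37/2] → v_max = 15
check: 15·(5/2+16) = 555/2 ✓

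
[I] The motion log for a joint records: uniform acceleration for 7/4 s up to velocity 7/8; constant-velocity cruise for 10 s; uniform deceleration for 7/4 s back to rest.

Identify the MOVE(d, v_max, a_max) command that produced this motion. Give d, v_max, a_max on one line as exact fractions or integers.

d=329/32 v_max=7/8 a_max=1/2

a_max = (7/8)/(7/4) = 1/2
d_a = ½·7/8·7/4 = 49/64; d_c = 7/8·10 = 35/4
d = 2·49/64 + 35/4 = 329/32
t_c = 10 > 0 ⇒ limit active, v_max = 7/8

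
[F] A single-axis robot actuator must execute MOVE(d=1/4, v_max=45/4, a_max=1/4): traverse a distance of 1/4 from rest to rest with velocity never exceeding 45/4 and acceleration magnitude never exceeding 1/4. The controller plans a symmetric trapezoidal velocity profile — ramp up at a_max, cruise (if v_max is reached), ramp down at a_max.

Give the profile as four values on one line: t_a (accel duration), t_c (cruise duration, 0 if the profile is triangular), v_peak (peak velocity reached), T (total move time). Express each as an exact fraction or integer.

vₘ²/aₘ = (45/4)²/(1/4) = 2025/4
1/4 < 2025/4 so t_c = 0
v_peak = √(1/4·1/4) = √(1/16) = 1/4
t_a = (1/4)/(1/4) = 1; t_c = 0
T = 2·1 = 2

t_a=1 t_c=0 v_peak=1/4 T=2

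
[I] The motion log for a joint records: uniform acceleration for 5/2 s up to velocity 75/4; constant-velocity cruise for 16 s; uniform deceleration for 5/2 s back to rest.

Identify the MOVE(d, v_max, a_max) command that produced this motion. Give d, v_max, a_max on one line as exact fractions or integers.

d=2775/8 v_max=75/4 a_max=15/2

a_max = (75/4)/(5/2) = 15/2
d_a = ½·75/4·5/2 = 375/16; d_c = 75/4·16 = 300
d = 2·375/16 + 300 = 2775/8
t_c = 16 > 0 ⇒ limit active, v_max = 75/4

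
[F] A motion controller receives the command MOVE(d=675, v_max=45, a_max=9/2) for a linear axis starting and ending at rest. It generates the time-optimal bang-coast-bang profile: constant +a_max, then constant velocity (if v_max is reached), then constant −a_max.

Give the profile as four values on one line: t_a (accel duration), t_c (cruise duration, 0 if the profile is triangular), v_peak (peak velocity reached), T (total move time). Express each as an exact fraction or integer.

(v_max)²/a_max = 45²/(9/2) = 450
675 ≥ 450 ⇒ cruise phase
t_a = 45/(9/2) = 10; v_peak = 45
d_cruise = 675 − 450 = 225; t_c = 225/45 = 5
T = 2·10 + 5 = 25

t_a=10 t_c=5 v_peak=45 T=25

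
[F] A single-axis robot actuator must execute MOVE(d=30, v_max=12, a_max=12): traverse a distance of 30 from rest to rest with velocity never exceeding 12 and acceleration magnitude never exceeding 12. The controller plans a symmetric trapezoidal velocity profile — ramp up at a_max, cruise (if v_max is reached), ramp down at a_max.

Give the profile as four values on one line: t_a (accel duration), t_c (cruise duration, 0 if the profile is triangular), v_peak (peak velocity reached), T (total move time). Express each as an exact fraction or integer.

v_max²/a_max = 12²/12 = 12
30 ≥ 12 ⇒ cruise phase
t_a = 12/12 = 1; v_peak = 12
d_cruise = 30 − 12 = 18; t_c = 18/12 = 3/2
T = 2·1 + 3/2 = 7/2

t_a=1 t_c=3/2 v_peak=12 T=7/2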